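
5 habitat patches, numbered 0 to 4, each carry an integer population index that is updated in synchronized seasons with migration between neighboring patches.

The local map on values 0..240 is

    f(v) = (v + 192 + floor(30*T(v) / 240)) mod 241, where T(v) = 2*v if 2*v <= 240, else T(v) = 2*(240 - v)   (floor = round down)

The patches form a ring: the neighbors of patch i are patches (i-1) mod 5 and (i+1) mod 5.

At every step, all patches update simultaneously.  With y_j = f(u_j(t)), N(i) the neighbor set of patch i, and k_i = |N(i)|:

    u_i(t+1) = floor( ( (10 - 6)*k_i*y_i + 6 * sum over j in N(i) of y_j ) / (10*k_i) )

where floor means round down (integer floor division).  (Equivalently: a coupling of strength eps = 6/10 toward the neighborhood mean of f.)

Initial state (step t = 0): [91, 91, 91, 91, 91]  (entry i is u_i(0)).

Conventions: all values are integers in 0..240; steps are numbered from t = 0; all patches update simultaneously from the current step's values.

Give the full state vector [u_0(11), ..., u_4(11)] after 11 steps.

Simulating step by step:
t=0: [91, 91, 91, 91, 91]
t=1: [64, 64, 64, 64, 64]
t=2: [31, 31, 31, 31, 31]
t=3: [230, 230, 230, 230, 230]
t=4: [183, 183, 183, 183, 183]
t=5: [148, 148, 148, 148, 148]
t=6: [122, 122, 122, 122, 122]
t=7: [102, 102, 102, 102, 102]
t=8: [78, 78, 78, 78, 78]
t=9: [48, 48, 48, 48, 48]
t=10: [11, 11, 11, 11, 11]
t=11: [205, 205, 205, 205, 205]

Answer: [205, 205, 205, 205, 205]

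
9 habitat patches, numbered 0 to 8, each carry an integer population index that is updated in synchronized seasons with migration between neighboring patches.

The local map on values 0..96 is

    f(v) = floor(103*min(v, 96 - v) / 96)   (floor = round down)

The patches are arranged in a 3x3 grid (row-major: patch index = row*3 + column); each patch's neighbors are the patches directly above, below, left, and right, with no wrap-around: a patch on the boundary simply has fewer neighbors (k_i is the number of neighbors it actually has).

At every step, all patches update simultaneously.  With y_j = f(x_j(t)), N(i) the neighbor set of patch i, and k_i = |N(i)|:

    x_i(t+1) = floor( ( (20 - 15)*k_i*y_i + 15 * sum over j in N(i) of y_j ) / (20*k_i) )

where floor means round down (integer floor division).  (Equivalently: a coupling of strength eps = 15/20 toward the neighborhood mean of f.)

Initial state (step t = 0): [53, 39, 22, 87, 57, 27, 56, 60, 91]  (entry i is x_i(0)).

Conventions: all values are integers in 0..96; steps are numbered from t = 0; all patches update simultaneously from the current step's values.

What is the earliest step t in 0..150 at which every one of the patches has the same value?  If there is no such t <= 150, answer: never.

Answer: 8
Key observation: Synchronization is absorbing here: once all patches are equal they stay equal, and step 8 is the first all-equal step.

Derivation:
t=0: [53, 39, 22, 87, 57, 27, 56, 60, 91]  (not all equal)
t=1: [30, 37, 31, 34, 32, 24, 28, 31, 26]  (not all equal)
t=2: [36, 34, 32, 33, 33, 29, 33, 31, 28]  (not all equal)
t=3: [36, 35, 33, 35, 34, 32, 34, 33, 31]  (not all equal)
t=4: [37, 36, 35, 36, 35, 34, 36, 35, 34]  (not all equal)
t=5: [38, 37, 37, 38, 37, 36, 37, 37, 36]  (not all equal)
t=6: [39, 39, 38, 39, 39, 38, 39, 38, 38]  (not all equal)
t=7: [41, 40, 40, 41, 40, 40, 40, 40, 40]  (not all equal)
t=8: [42, 42, 42, 42, 42, 42, 42, 42, 42]  (all equal)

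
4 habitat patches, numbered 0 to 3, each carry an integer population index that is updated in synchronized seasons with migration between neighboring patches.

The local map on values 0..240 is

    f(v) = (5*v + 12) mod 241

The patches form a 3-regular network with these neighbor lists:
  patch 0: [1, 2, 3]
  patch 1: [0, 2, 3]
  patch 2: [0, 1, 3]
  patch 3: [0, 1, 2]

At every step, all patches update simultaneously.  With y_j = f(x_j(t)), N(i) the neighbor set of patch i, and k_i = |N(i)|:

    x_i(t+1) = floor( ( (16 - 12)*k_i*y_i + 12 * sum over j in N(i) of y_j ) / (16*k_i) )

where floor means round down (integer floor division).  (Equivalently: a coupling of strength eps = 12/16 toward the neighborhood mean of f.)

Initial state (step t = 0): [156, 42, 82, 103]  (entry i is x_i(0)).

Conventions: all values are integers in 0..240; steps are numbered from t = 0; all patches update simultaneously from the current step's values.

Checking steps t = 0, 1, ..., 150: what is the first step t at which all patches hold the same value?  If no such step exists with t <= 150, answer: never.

Simulating step by step:
t=0: [156, 42, 82, 103]  (not all equal)
t=1: [129, 129, 129, 129]  (all equal)

Answer: 1
Key observation: Synchronization is absorbing here: once all patches are equal they stay equal, and step 1 is the first all-equal step.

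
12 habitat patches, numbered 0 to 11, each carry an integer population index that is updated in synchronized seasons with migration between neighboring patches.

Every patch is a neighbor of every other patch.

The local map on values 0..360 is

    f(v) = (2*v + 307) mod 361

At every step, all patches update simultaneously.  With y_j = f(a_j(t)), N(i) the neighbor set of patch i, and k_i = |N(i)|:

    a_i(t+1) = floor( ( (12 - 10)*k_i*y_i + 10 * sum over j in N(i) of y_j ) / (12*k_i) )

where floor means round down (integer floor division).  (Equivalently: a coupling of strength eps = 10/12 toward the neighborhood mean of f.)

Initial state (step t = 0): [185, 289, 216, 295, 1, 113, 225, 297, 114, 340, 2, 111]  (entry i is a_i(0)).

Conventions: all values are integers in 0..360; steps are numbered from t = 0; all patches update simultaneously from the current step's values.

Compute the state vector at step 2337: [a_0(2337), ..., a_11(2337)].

Answer: [54, 54, 54, 54, 54, 54, 54, 54, 54, 54, 54, 54]
Key observation: The state at step 4, [54, 54, 54, 54, 54, 54, 54, 54, 54, 54, 54, 54], reappears at step 5: the system is in a cycle of period 1 from step 4 on.  Therefore the state at step 2337 equals the state at step 4 + ((2337 - 4) mod 1) = 4, which is [54, 54, 54, 54, 54, 54, 54, 54, 54, 54, 54, 54].

Derivation:
t=0: [185, 289, 216, 295, 1, 113, 225, 297, 114, 340, 2, 111]
t=1: [201, 187, 174, 188, 201, 188, 176, 189, 188, 197, 201, 188]
t=2: [327, 325, 322, 325, 327, 325, 323, 325, 325, 326, 327, 325]
t=3: [235, 235, 234, 235, 235, 235, 234, 235, 235, 235, 235, 235]
t=4: [54, 54, 54, 54, 54, 54, 54, 54, 54, 54, 54, 54]
t=5: [54, 54, 54, 54, 54, 54, 54, 54, 54, 54, 54, 54]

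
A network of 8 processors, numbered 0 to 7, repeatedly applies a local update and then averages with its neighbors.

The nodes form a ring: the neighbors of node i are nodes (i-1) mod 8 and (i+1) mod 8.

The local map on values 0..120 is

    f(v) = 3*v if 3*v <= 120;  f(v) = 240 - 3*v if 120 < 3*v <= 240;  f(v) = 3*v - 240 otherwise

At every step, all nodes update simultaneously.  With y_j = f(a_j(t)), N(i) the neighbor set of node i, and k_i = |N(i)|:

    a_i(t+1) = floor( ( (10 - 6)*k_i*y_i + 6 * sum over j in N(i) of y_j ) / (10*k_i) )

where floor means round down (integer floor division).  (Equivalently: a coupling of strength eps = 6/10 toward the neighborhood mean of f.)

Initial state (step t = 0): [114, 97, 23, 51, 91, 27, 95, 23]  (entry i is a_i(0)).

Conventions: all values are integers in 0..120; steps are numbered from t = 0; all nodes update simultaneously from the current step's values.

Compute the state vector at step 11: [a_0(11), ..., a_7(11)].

Answer: [103, 97, 84, 84, 79, 85, 91, 106]

Derivation:
t=0: [114, 97, 23, 51, 91, 27, 95, 23]
t=1: [76, 71, 69, 65, 63, 55, 63, 71]
t=2: [21, 24, 34, 43, 56, 60, 51, 29]
t=3: [72, 78, 95, 96, 80, 71, 78, 79]
t=4: [12, 23, 34, 32, 22, 12, 11, 10]
t=5: [44, 69, 90, 88, 66, 44, 33, 32]
t=6: [81, 54, 29, 31, 56, 85, 100, 100]
t=7: [42, 58, 86, 84, 61, 45, 46, 42]
t=8: [99, 66, 30, 27, 57, 89, 106, 110]
t=9: [62, 60, 72, 80, 60, 54, 66, 76]
t=10: [43, 47, 27, 25, 47, 61, 43, 33]
t=11: [103, 97, 84, 84, 79, 85, 91, 106]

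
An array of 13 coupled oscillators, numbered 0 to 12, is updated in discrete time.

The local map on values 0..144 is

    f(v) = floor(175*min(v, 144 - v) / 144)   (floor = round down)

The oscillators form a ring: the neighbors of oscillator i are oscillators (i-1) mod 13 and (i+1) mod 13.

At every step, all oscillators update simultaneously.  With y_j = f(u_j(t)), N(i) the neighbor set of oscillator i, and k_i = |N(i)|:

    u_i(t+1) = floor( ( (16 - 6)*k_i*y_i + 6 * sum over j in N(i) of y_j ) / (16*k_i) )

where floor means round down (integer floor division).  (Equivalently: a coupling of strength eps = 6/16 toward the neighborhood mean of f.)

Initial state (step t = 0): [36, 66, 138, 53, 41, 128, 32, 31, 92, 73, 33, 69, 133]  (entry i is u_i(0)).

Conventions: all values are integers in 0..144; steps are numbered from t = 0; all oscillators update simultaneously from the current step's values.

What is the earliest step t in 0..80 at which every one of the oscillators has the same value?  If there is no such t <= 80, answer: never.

Simulating step by step:
t=0: [36, 66, 138, 53, 41, 128, 32, 31, 92, 73, 33, 69, 133]  (not all equal)
t=1: [44, 59, 31, 50, 46, 28, 34, 42, 62, 73, 56, 61, 31]  (not all equal)
t=2: [53, 61, 47, 54, 52, 39, 41, 53, 72, 80, 72, 65, 46]  (not all equal)
t=3: [64, 68, 61, 63, 60, 50, 51, 65, 80, 80, 83, 75, 61]  (not all equal)
t=4: [77, 79, 75, 74, 70, 62, 64, 74, 77, 76, 76, 79, 76]  (not all equal)
t=5: [80, 79, 82, 84, 83, 77, 78, 82, 81, 81, 81, 79, 81]  (not all equal)
t=6: [77, 77, 75, 72, 74, 79, 79, 76, 75, 76, 76, 77, 76]  (not all equal)
t=7: [81, 81, 83, 85, 84, 79, 78, 81, 82, 82, 81, 81, 81]  (not all equal)
t=8: [76, 75, 73, 71, 72, 77, 78, 76, 75, 75, 75, 76, 76]  (not all equal)
t=9: [82, 83, 85, 86, 85, 81, 80, 81, 82, 83, 82, 82, 82]  (not all equal)
t=10: [74, 73, 71, 70, 71, 75, 76, 76, 75, 74, 74, 75, 75]  (not all equal)
t=11: [84, 85, 85, 85, 85, 83, 82, 82, 83, 84, 84, 83, 83]  (not all equal)
t=12: [72, 71, 71, 71, 71, 73, 74, 74, 73, 72, 72, 73, 73]  (not all equal)
t=13: [86, 86, 86, 86, 86, 85, 85, 85, 86, 86, 86, 86, 86]  (not all equal)
t=14: [70, 70, 70, 70, 70, 70, 71, 70, 70, 70, 70, 70, 70]  (not all equal)
t=15: [85, 85, 85, 85, 85, 85, 85, 85, 85, 85, 85, 85, 85]  (all equal)

Answer: 15
Key observation: Synchronization is absorbing here: once all oscillators are equal they stay equal, and step 15 is the first all-equal step.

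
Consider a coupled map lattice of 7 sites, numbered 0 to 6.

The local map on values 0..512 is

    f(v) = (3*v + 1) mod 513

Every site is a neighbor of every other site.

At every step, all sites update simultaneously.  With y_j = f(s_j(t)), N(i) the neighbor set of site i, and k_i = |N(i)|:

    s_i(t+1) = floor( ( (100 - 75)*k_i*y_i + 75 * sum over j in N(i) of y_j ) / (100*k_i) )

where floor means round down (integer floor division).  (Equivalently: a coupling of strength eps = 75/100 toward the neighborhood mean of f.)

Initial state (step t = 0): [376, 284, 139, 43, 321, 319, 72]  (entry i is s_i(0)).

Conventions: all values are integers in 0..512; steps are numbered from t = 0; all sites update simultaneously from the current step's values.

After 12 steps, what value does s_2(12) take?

Simulating step by step:
t=0: [376, 284, 139, 43, 321, 319, 72]
t=1: [275, 305, 315, 279, 319, 318, 290]
t=2: [379, 390, 394, 380, 395, 395, 384]
t=3: [136, 140, 141, 136, 142, 142, 137]
t=4: [417, 418, 419, 417, 419, 419, 417]
t=5: [228, 229, 229, 228, 229, 229, 228]
t=6: [173, 173, 173, 173, 173, 173, 173]
t=7: [7, 7, 7, 7, 7, 7, 7]
t=8: [22, 22, 22, 22, 22, 22, 22]
t=9: [67, 67, 67, 67, 67, 67, 67]
t=10: [202, 202, 202, 202, 202, 202, 202]
t=11: [94, 94, 94, 94, 94, 94, 94]
t=12: [283, 283, 283, 283, 283, 283, 283]

Answer: s_2(12) = 283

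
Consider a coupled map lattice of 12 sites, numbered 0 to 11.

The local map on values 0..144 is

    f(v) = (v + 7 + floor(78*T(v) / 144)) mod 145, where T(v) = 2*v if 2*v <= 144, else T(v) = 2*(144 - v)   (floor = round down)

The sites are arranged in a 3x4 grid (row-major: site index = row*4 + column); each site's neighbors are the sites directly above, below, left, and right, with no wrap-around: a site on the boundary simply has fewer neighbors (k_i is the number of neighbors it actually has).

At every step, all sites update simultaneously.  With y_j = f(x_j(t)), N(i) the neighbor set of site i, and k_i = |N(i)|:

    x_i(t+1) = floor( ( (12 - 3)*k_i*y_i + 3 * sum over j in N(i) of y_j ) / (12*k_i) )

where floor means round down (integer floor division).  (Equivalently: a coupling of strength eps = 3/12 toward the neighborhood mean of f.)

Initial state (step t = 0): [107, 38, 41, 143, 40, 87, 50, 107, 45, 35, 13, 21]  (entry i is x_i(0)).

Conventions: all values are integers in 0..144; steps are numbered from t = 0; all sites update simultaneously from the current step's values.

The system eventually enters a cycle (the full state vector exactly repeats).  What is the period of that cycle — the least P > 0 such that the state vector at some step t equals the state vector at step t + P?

Answer: 12
Key observation: The state at step 25, [68, 84, 85, 19, 83, 33, 104, 22, 82, 102, 55, 45], reappears at step 37 — and no state repeats earlier — so the cycle the system enters has period 12.

Derivation:
t=0: [107, 38, 41, 143, 40, 87, 50, 107, 45, 35, 13, 21]
t=1: [28, 73, 85, 17, 77, 30, 92, 20, 96, 71, 45, 42]
t=2: [51, 20, 12, 38, 20, 54, 21, 48, 10, 21, 84, 89]
t=3: [96, 58, 39, 81, 57, 101, 54, 92, 32, 50, 17, 22]
t=4: [39, 104, 87, 20, 101, 36, 98, 22, 84, 93, 55, 45]
t=5: [68, 21, 13, 43, 21, 63, 23, 52, 10, 25, 100, 96]
t=6: [14, 52, 42, 90, 51, 116, 59, 99, 33, 58, 17, 23]
t=7: [55, 97, 91, 20, 94, 36, 106, 22, 86, 105, 57, 46]
t=8: [93, 24, 13, 43, 25, 63, 23, 52, 9, 24, 103, 98]
t=9: [22, 57, 42, 90, 58, 117, 59, 99, 33, 57, 16, 22]
t=10: [70, 106, 92, 20, 106, 37, 106, 22, 87, 104, 55, 45]
t=11: [7, 15, 13, 43, 15, 65, 23, 52, 9, 24, 100, 96]
t=12: [25, 44, 41, 90, 44, 118, 59, 99, 30, 57, 16, 23]
t=13: [68, 86, 88, 20, 84, 34, 106, 22, 79, 103, 55, 46]
t=14: [4, 15, 13, 43, 15, 60, 23, 52, 10, 24, 100, 98]
t=15: [20, 43, 41, 90, 43, 110, 58, 99, 32, 56, 16, 22]
t=16: [60, 84, 88, 20, 82, 33, 104, 22, 82, 102, 55, 45]
t=17: [101, 26, 13, 43, 26, 58, 22, 52, 10, 24, 100, 96]
t=18: [22, 59, 42, 90, 59, 109, 56, 99, 35, 56, 16, 23]
t=19: [71, 109, 92, 20, 108, 37, 101, 22, 90, 102, 55, 46]
t=20: [8, 14, 12, 43, 15, 65, 23, 52, 9, 24, 100, 98]
t=21: [26, 43, 39, 90, 44, 118, 59, 99, 30, 57, 16, 22]
t=22: [70, 85, 85, 19, 85, 34, 105, 22, 79, 103, 55, 45]
t=23: [7, 15, 12, 42, 15, 60, 23, 51, 10, 24, 100, 96]
t=24: [25, 43, 39, 88, 43, 110, 58, 97, 32, 56, 16, 22]
t=25: [68, 84, 85, 19, 83, 33, 104, 22, 82, 102, 55, 45]
t=26: [5, 15, 13, 42, 15, 58, 22, 51, 10, 24, 100, 96]
t=27: [22, 43, 40, 88, 42, 106, 56, 97, 32, 56, 16, 22]
t=28: [62, 84, 86, 19, 81, 34, 101, 22, 81, 102, 54, 45]
t=29: [104, 26, 13, 42, 26, 60, 22, 51, 10, 24, 99, 96]
t=30: [22, 60, 42, 88, 59, 113, 57, 97, 35, 56, 16, 22]
t=31: [71, 111, 92, 20, 108, 37, 103, 22, 90, 102, 55, 45]
t=32: [8, 14, 12, 43, 15, 65, 23, 52, 9, 24, 100, 96]
t=33: [26, 43, 39, 90, 44, 118, 59, 99, 30, 57, 16, 23]
t=34: [70, 85, 85, 19, 85, 34, 105, 22, 79, 103, 55, 46]
t=35: [7, 15, 12, 42, 15, 60, 23, 52, 10, 24, 100, 98]
t=36: [25, 43, 39, 88, 43, 110, 58, 99, 32, 56, 16, 22]
t=37: [68, 84, 85, 19, 83, 33, 104, 22, 82, 102, 55, 45]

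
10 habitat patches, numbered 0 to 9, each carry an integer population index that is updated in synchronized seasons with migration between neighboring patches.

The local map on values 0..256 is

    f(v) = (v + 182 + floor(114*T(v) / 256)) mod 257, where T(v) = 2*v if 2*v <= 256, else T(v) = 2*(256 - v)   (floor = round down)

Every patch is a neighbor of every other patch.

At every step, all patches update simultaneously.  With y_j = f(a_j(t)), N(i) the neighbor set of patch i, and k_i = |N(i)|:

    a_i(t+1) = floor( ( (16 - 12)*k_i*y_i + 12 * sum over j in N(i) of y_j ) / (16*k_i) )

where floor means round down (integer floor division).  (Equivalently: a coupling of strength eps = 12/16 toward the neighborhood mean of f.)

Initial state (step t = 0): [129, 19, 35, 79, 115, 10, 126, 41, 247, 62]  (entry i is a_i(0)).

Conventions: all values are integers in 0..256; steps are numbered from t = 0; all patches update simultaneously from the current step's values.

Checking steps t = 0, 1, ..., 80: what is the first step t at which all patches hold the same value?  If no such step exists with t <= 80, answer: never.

Simulating step by step:
t=0: [129, 19, 35, 79, 115, 10, 126, 41, 247, 62]  (not all equal)
t=1: [147, 155, 160, 131, 143, 152, 146, 119, 149, 126]  (not all equal)
t=2: [166, 166, 166, 166, 166, 166, 166, 163, 166, 165]  (not all equal)
t=3: [170, 170, 170, 170, 170, 170, 170, 170, 170, 170]  (all equal)

Answer: 3
Key observation: Synchronization is absorbing here: once all patches are equal they stay equal, and step 3 is the first all-equal step.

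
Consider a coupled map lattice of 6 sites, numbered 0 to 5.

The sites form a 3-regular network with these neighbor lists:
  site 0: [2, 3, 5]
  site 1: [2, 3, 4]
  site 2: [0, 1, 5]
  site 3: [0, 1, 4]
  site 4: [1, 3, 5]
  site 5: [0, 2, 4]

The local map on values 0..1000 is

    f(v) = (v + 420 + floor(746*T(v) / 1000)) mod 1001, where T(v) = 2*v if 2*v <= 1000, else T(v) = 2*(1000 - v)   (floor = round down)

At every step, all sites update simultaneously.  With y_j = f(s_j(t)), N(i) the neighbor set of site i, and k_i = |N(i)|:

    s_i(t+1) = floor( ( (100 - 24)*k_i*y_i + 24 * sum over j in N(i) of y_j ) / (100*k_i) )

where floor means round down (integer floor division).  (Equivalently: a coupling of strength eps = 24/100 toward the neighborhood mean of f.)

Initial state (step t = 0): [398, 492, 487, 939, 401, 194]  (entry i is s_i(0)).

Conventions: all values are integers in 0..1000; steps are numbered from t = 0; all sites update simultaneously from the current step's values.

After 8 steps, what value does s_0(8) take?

Answer: s_0(8) = 610

Derivation:
t=0: [398, 492, 487, 939, 401, 194]
t=1: [470, 610, 636, 459, 477, 803]
t=2: [582, 604, 591, 571, 596, 535]
t=3: [626, 615, 621, 627, 620, 640]
t=4: [602, 607, 604, 602, 604, 598]
t=5: [614, 612, 613, 613, 613, 615]
t=6: [608, 609, 608, 608, 608, 608]
t=7: [611, 611, 611, 611, 611, 611]
t=8: [610, 610, 610, 610, 610, 610]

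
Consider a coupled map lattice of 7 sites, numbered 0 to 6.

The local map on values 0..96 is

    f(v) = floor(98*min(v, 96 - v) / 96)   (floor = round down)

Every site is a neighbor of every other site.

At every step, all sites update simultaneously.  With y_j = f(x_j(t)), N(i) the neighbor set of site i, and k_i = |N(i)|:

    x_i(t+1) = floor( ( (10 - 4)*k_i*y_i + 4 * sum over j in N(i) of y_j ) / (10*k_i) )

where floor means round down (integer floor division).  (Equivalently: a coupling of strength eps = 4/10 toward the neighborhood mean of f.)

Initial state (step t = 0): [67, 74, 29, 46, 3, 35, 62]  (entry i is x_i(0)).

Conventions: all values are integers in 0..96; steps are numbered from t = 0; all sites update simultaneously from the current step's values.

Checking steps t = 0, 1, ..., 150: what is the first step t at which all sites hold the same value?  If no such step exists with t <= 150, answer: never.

Answer: 7
Key observation: Synchronization is absorbing here: once all sites are equal they stay equal, and step 7 is the first all-equal step.

Derivation:
t=0: [67, 74, 29, 46, 3, 35, 62]  (not all equal)
t=1: [28, 24, 28, 37, 14, 31, 31]  (not all equal)
t=2: [27, 25, 27, 32, 20, 29, 29]  (not all equal)
t=3: [27, 25, 27, 29, 23, 28, 28]  (not all equal)
t=4: [26, 25, 26, 27, 24, 27, 27]  (not all equal)
t=5: [26, 25, 26, 26, 24, 26, 26]  (not all equal)
t=6: [25, 25, 25, 25, 24, 25, 25]  (not all equal)
t=7: [24, 24, 24, 24, 24, 24, 24]  (all equal)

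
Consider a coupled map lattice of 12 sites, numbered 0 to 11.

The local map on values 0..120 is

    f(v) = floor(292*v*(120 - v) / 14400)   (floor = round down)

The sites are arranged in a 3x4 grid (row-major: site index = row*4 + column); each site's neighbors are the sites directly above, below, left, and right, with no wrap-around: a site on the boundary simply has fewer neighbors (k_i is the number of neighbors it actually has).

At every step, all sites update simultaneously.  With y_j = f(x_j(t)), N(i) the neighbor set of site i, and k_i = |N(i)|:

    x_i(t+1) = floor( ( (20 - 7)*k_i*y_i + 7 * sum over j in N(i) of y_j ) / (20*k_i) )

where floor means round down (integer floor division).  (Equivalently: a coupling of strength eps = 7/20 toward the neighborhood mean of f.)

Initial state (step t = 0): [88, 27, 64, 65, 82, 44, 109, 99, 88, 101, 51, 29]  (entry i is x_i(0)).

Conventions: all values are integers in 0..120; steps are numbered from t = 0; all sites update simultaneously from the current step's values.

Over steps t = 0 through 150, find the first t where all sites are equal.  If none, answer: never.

Simulating step by step:
t=0: [88, 27, 64, 65, 82, 44, 109, 99, 88, 101, 51, 29]  (not all equal)
t=1: [56, 55, 63, 66, 62, 58, 37, 44, 54, 47, 59, 54]  (not all equal)
t=2: [72, 72, 70, 71, 72, 70, 65, 67, 71, 70, 70, 71]  (not all equal)
t=3: [70, 70, 70, 70, 70, 70, 71, 71, 70, 70, 70, 70]  (not all equal)
t=4: [70, 70, 70, 70, 70, 70, 70, 70, 70, 70, 70, 70]  (all equal)

Answer: 4
Key observation: Synchronization is absorbing here: once all sites are equal they stay equal, and step 4 is the first all-equal step.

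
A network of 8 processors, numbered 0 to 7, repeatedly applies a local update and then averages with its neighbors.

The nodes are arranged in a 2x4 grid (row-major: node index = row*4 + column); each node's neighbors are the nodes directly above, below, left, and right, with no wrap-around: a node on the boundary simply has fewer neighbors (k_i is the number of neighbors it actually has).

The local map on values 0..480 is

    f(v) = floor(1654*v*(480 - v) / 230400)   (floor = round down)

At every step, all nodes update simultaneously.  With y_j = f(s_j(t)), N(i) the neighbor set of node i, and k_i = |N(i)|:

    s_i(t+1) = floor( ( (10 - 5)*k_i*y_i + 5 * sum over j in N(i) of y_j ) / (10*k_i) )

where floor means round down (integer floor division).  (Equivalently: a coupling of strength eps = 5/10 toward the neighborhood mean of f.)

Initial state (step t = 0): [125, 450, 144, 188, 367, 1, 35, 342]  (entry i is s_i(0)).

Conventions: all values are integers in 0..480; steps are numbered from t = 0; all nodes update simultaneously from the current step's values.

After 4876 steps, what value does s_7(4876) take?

Simulating step by step:
t=0: [125, 450, 144, 188, 367, 1, 35, 342]
t=1: [257, 159, 273, 368, 228, 85, 170, 295]
t=2: [400, 359, 375, 346, 369, 313, 361, 363]
t=3: [265, 303, 299, 312, 298, 339, 314, 312]
t=4: [398, 382, 383, 379, 382, 362, 371, 375]
t=5: [251, 268, 271, 274, 269, 290, 287, 282]
t=6: [409, 405, 404, 404, 405, 399, 398, 400]
t=7: [213, 219, 222, 222, 219, 227, 230, 228]
t=8: [409, 410, 411, 411, 410, 411, 411, 411]
t=9: [207, 205, 203, 203, 205, 204, 203, 203]
t=10: [404, 404, 403, 403, 404, 403, 403, 403]
t=11: [220, 220, 221, 222, 220, 221, 222, 222]
t=12: [410, 410, 410, 410, 410, 410, 410, 411]
t=13: [206, 206, 206, 205, 206, 206, 205, 204]
t=14: [405, 405, 404, 404, 405, 404, 404, 404]
t=15: [218, 218, 219, 220, 218, 219, 220, 220]
t=16: [410, 410, 410, 410, 410, 410, 410, 410]
t=17: [206, 206, 206, 206, 206, 206, 206, 206]
t=18: [405, 405, 405, 405, 405, 405, 405, 405]
t=19: [218, 218, 218, 218, 218, 218, 218, 218]
t=20: [410, 410, 410, 410, 410, 410, 410, 410]

Answer: s_7(4876) = 410
Key observation: The state at step 16, [410, 410, 410, 410, 410, 410, 410, 410], reappears at step 20: the system is in a cycle of period 4 from step 16 on.  Therefore the state at step 4876 equals the state at step 16 + ((4876 - 16) mod 4) = 16, which is [410, 410, 410, 410, 410, 410, 410, 410].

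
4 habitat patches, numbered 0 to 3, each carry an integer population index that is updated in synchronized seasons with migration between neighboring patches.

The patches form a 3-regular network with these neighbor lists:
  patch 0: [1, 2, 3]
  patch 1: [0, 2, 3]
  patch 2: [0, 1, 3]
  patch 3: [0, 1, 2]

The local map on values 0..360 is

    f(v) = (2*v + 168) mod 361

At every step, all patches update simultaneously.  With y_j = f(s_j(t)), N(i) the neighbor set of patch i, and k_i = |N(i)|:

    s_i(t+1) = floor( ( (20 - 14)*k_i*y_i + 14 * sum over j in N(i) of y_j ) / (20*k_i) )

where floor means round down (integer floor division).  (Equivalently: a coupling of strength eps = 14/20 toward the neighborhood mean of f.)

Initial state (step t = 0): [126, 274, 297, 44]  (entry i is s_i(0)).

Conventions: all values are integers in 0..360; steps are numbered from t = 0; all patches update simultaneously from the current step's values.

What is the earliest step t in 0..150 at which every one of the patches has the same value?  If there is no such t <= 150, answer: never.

Answer: 3
Key observation: Synchronization is absorbing here: once all patches are equal they stay equal, and step 3 is the first all-equal step.

Derivation:
t=0: [126, 274, 297, 44]  (not all equal)
t=1: [169, 189, 168, 182]  (not all equal)
t=2: [159, 162, 159, 161]  (not all equal)
t=3: [127, 127, 127, 127]  (all equal)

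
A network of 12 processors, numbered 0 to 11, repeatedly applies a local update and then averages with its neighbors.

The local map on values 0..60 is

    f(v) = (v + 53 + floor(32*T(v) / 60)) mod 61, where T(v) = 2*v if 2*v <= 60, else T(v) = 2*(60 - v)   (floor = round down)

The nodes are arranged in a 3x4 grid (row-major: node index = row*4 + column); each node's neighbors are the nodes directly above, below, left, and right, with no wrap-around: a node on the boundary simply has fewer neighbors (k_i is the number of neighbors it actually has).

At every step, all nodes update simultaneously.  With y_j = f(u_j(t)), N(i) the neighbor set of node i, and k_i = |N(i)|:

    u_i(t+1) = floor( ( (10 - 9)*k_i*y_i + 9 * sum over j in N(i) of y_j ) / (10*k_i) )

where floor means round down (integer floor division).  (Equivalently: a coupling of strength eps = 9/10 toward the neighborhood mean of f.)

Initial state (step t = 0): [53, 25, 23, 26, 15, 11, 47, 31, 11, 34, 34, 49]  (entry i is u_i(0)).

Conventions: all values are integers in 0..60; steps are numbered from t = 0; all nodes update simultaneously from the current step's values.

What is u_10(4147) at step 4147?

Simulating step by step:
t=0: [53, 25, 23, 26, 15, 11, 47, 31, 11, 34, 34, 49]
t=1: [34, 35, 45, 45, 26, 39, 40, 50, 35, 29, 52, 52]
t=2: [49, 53, 53, 52, 52, 50, 52, 52, 48, 52, 52, 52]
t=3: [52, 52, 52, 52, 52, 52, 52, 52, 52, 52, 52, 52]
t=4: [52, 52, 52, 52, 52, 52, 52, 52, 52, 52, 52, 52]

Answer: u_10(4147) = 52
Key observation: The state at step 3, [52, 52, 52, 52, 52, 52, 52, 52, 52, 52, 52, 52], reappears at step 4: the system is in a cycle of period 1 from step 3 on.  Therefore the state at step 4147 equals the state at step 3 + ((4147 - 3) mod 1) = 3, which is [52, 52, 52, 52, 52, 52, 52, 52, 52, 52, 52, 52].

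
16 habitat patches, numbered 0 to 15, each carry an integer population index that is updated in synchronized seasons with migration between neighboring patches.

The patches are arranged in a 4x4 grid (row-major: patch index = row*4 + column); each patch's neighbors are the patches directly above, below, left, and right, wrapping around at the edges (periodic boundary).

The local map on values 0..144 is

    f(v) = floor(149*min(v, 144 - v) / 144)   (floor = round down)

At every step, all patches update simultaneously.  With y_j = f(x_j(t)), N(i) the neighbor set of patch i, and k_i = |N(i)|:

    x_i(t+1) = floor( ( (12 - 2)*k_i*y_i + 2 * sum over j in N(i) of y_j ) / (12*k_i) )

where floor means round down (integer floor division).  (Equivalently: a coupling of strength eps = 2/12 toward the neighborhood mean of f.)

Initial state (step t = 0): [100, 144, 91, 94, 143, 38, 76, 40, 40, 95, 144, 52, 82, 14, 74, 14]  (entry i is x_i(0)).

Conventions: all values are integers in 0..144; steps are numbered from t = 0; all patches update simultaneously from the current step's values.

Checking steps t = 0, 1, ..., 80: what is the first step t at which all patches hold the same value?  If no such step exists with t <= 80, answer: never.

Simulating step by step:
t=0: [100, 144, 91, 94, 143, 38, 76, 40, 40, 95, 144, 52, 82, 14, 74, 14]  (not all equal)
t=1: [42, 6, 53, 48, 7, 37, 63, 41, 41, 45, 10, 48, 58, 19, 63, 21]  (not all equal)
t=2: [40, 11, 52, 47, 12, 36, 60, 42, 41, 42, 17, 45, 55, 23, 58, 26]  (not all equal)
t=3: [39, 15, 51, 46, 16, 36, 57, 42, 41, 40, 22, 43, 52, 26, 54, 30]  (not all equal)
t=4: [38, 18, 50, 46, 20, 36, 54, 42, 41, 39, 26, 42, 49, 28, 51, 34]  (not all equal)
t=5: [38, 21, 49, 46, 23, 36, 52, 42, 41, 38, 29, 41, 47, 30, 49, 37]  (not all equal)
t=6: [38, 24, 48, 46, 25, 36, 50, 42, 41, 38, 32, 41, 46, 32, 47, 39]  (not all equal)
t=7: [38, 26, 47, 46, 27, 36, 49, 42, 41, 38, 35, 41, 45, 34, 46, 41]  (not all equal)
t=8: [38, 28, 47, 46, 29, 36, 48, 42, 41, 38, 37, 41, 44, 35, 45, 42]  (not all equal)
t=9: [38, 30, 47, 46, 31, 36, 47, 42, 41, 38, 39, 41, 44, 36, 45, 43]  (not all equal)
t=10: [38, 32, 47, 46, 33, 37, 47, 42, 41, 39, 40, 42, 44, 37, 45, 44]  (not all equal)
t=11: [39, 34, 47, 46, 35, 38, 47, 43, 41, 39, 41, 42, 44, 38, 45, 45]  (not all equal)
t=12: [40, 36, 47, 46, 36, 39, 47, 43, 41, 40, 42, 43, 44, 39, 45, 45]  (not all equal)
t=13: [41, 37, 47, 46, 37, 40, 47, 44, 41, 41, 43, 43, 44, 40, 45, 45]  (not all equal)
t=14: [42, 38, 47, 46, 38, 41, 47, 44, 42, 42, 44, 44, 44, 41, 45, 45]  (not all equal)
t=15: [42, 39, 47, 46, 39, 42, 47, 44, 43, 43, 45, 44, 44, 42, 45, 45]  (not all equal)
t=16: [43, 40, 47, 46, 40, 43, 47, 45, 43, 44, 45, 45, 44, 43, 45, 45]  (not all equal)
t=17: [43, 41, 47, 46, 41, 43, 47, 45, 44, 44, 46, 45, 44, 44, 46, 46]  (not all equal)
t=18: [44, 42, 47, 46, 42, 44, 47, 45, 44, 45, 46, 46, 45, 44, 46, 46]  (not all equal)
t=19: [44, 43, 47, 46, 43, 45, 47, 46, 45, 45, 47, 46, 45, 45, 46, 46]  (not all equal)
t=20: [45, 44, 47, 46, 44, 45, 47, 46, 45, 46, 47, 47, 46, 45, 47, 46]  (not all equal)
t=21: [46, 45, 47, 47, 45, 46, 47, 47, 46, 46, 47, 47, 46, 46, 47, 47]  (not all equal)
t=22: [46, 46, 47, 47, 46, 46, 47, 47, 47, 47, 47, 47, 47, 47, 47, 47]  (not all equal)
t=23: [47, 47, 47, 47, 47, 47, 47, 47, 47, 47, 48, 48, 47, 47, 48, 48]  (not all equal)
t=24: [48, 48, 48, 48, 48, 48, 48, 48, 48, 48, 48, 48, 48, 48, 48, 48]  (all equal)

Answer: 24
Key observation: Synchronization is absorbing here: once all patches are equal they stay equal, and step 24 is the first all-equal step.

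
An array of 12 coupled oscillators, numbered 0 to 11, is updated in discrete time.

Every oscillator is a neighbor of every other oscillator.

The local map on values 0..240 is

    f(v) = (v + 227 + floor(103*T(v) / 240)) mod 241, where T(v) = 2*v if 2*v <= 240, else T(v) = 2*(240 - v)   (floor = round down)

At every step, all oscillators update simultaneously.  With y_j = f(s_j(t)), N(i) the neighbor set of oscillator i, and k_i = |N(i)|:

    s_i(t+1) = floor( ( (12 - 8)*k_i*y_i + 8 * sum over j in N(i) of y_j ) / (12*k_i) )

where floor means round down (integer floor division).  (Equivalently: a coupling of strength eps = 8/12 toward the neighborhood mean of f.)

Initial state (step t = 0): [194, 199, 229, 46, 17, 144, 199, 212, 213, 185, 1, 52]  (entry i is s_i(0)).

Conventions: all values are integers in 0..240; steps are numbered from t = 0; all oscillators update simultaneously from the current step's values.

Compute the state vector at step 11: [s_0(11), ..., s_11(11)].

Simulating step by step:
t=0: [194, 199, 229, 46, 17, 144, 199, 212, 213, 185, 1, 52]
t=1: [190, 190, 191, 149, 135, 188, 190, 191, 191, 190, 192, 152]
t=2: [217, 217, 217, 215, 215, 217, 217, 217, 217, 217, 217, 215]
t=3: [222, 222, 222, 222, 222, 222, 222, 222, 222, 222, 222, 222]
t=4: [223, 223, 223, 223, 223, 223, 223, 223, 223, 223, 223, 223]
t=5: [223, 223, 223, 223, 223, 223, 223, 223, 223, 223, 223, 223]
t=6: [223, 223, 223, 223, 223, 223, 223, 223, 223, 223, 223, 223]
t=7: [223, 223, 223, 223, 223, 223, 223, 223, 223, 223, 223, 223]
t=8: [223, 223, 223, 223, 223, 223, 223, 223, 223, 223, 223, 223]
t=9: [223, 223, 223, 223, 223, 223, 223, 223, 223, 223, 223, 223]
t=10: [223, 223, 223, 223, 223, 223, 223, 223, 223, 223, 223, 223]
t=11: [223, 223, 223, 223, 223, 223, 223, 223, 223, 223, 223, 223]

Answer: [223, 223, 223, 223, 223, 223, 223, 223, 223, 223, 223, 223]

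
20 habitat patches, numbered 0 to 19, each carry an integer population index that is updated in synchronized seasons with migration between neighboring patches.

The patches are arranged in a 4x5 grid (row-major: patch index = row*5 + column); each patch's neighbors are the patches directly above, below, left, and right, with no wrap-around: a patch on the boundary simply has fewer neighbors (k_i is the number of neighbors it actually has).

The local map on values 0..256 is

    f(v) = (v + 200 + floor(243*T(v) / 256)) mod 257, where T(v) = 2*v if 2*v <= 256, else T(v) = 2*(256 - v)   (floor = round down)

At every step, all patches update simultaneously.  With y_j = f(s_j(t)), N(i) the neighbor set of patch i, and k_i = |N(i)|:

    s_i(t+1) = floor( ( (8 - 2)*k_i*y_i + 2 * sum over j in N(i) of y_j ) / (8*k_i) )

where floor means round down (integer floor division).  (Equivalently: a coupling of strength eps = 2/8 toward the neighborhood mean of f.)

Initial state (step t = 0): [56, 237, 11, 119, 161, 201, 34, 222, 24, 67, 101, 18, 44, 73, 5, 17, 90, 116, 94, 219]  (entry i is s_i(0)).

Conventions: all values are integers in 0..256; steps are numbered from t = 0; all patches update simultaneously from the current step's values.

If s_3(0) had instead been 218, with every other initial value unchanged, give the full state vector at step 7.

Simulating step by step:
t=0: [56, 237, 11, 218, 161, 201, 34, 222, 24, 67, 101, 18, 44, 73, 5, 17, 90, 116, 94, 219]
t=1: [136, 193, 229, 197, 66, 217, 89, 193, 56, 123, 238, 223, 93, 147, 204, 241, 195, 57, 195, 227]
t=2: [97, 230, 230, 227, 137, 214, 210, 237, 115, 71, 217, 226, 198, 80, 209, 217, 235, 140, 220, 231]
t=3: [225, 223, 221, 192, 82, 235, 236, 207, 61, 136, 233, 227, 229, 176, 226, 231, 204, 92, 210, 224]
t=4: [225, 227, 233, 236, 173, 217, 219, 231, 124, 80, 219, 225, 210, 60, 192, 223, 238, 215, 217, 228]
t=5: [226, 225, 219, 185, 60, 233, 230, 211, 79, 156, 231, 226, 229, 135, 234, 226, 218, 233, 223, 229]
t=6: [224, 226, 213, 47, 91, 219, 223, 232, 148, 65, 221, 224, 213, 90, 188, 225, 230, 221, 212, 223]
t=7: [227, 226, 221, 99, 180, 231, 227, 211, 68, 118, 229, 227, 232, 184, 49, 226, 223, 230, 233, 201]

Answer: [227, 226, 221, 99, 180, 231, 227, 211, 68, 118, 229, 227, 232, 184, 49, 226, 223, 230, 233, 201]
Key observation: This trace re-runs the system from the modified initial state.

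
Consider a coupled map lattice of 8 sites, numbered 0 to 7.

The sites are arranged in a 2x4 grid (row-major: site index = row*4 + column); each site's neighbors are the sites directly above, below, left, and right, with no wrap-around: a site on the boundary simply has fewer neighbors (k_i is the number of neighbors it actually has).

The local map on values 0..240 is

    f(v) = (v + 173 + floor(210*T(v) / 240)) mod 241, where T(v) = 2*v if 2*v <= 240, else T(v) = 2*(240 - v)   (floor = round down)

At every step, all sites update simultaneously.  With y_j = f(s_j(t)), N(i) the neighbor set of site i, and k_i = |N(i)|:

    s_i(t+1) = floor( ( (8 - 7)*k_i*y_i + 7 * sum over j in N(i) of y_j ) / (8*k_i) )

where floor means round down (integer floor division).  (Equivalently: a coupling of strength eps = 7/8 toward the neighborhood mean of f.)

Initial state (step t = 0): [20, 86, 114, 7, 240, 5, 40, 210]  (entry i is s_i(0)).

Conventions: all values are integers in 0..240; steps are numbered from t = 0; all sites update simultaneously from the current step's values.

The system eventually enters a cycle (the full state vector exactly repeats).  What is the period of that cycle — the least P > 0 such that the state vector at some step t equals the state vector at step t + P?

Answer: 2
Key observation: The state at step 16, [201, 201, 201, 202, 201, 201, 201, 201], reappears at step 18 — and no state repeats earlier — so the cycle the system enters has period 2.

Derivation:
t=0: [20, 86, 114, 7, 240, 5, 40, 210]
t=1: [177, 142, 117, 110, 202, 134, 117, 126]
t=2: [116, 70, 74, 41, 125, 64, 12, 109]
t=3: [62, 89, 125, 165, 53, 114, 164, 138]
t=4: [123, 57, 186, 39, 56, 141, 36, 200]
t=5: [78, 79, 72, 186, 20, 60, 126, 55]
t=6: [183, 127, 126, 119, 134, 126, 92, 110]
t=7: [37, 73, 65, 111, 101, 63, 100, 118]
t=8: [153, 88, 181, 84, 86, 172, 92, 196]
t=9: [179, 218, 179, 204, 222, 181, 210, 177]
t=10: [190, 213, 196, 215, 212, 192, 214, 199]
t=11: [194, 205, 192, 201, 206, 194, 203, 191]
t=12: [198, 205, 200, 207, 204, 199, 206, 201]
t=13: [199, 201, 197, 200, 202, 198, 201, 197]
t=14: [200, 202, 201, 203, 202, 200, 203, 201]
t=15: [200, 201, 199, 200, 201, 199, 201, 199]
t=16: [201, 201, 201, 202, 201, 201, 201, 201]
t=17: [201, 201, 200, 200, 201, 201, 201, 200]
t=18: [201, 201, 201, 202, 201, 201, 201, 201]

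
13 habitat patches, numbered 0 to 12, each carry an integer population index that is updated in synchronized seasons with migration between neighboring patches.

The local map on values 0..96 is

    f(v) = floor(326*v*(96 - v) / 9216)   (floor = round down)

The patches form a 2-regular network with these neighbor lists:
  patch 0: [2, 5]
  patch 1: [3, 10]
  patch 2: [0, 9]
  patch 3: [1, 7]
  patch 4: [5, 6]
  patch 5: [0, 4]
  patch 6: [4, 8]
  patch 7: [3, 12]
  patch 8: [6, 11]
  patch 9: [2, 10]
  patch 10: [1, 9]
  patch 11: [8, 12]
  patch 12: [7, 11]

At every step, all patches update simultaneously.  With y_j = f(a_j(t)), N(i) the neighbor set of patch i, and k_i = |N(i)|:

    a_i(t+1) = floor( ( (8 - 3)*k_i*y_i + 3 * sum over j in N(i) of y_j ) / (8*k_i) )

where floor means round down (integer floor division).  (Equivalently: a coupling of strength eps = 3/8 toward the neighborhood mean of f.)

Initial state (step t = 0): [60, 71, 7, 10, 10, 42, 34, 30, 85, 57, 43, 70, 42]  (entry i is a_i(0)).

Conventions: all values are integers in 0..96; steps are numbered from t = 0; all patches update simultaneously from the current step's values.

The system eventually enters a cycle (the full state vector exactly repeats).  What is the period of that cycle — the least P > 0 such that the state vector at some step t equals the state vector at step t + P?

Simulating step by step:
t=0: [60, 71, 7, 10, 10, 42, 34, 30, 85, 57, 43, 70, 42]
t=1: [66, 59, 42, 43, 47, 69, 58, 64, 46, 67, 76, 61, 75]
t=2: [70, 73, 75, 77, 77, 68, 78, 70, 79, 67, 60, 72, 61]
t=3: [62, 60, 59, 54, 53, 63, 49, 63, 50, 67, 71, 61, 70]
t=4: [74, 74, 74, 77, 78, 74, 80, 72, 79, 68, 65, 74, 67]
t=5: [57, 58, 58, 54, 49, 55, 46, 60, 48, 65, 67, 57, 64]
t=6: [78, 75, 76, 78, 80, 79, 81, 76, 80, 71, 70, 77, 73]
t=7: [49, 55, 53, 50, 44, 47, 43, 53, 45, 60, 61, 51, 56]
t=8: [80, 78, 79, 80, 80, 80, 80, 80, 80, 76, 75, 80, 79]
t=9: [45, 49, 47, 45, 45, 45, 45, 45, 45, 52, 53, 45, 46]
t=10: [81, 80, 80, 81, 81, 81, 81, 81, 81, 80, 80, 81, 81]
t=11: [42, 44, 44, 42, 42, 42, 42, 42, 42, 45, 45, 42, 42]
t=12: [80, 80, 80, 80, 80, 80, 80, 80, 80, 80, 80, 80, 80]
t=13: [45, 45, 45, 45, 45, 45, 45, 45, 45, 45, 45, 45, 45]
t=14: [81, 81, 81, 81, 81, 81, 81, 81, 81, 81, 81, 81, 81]
t=15: [42, 42, 42, 42, 42, 42, 42, 42, 42, 42, 42, 42, 42]
t=16: [80, 80, 80, 80, 80, 80, 80, 80, 80, 80, 80, 80, 80]

Answer: 4
Key observation: The state at step 12, [80, 80, 80, 80, 80, 80, 80, 80, 80, 80, 80, 80, 80], reappears at step 16 — and no state repeats earlier — so the cycle the system enters has period 4.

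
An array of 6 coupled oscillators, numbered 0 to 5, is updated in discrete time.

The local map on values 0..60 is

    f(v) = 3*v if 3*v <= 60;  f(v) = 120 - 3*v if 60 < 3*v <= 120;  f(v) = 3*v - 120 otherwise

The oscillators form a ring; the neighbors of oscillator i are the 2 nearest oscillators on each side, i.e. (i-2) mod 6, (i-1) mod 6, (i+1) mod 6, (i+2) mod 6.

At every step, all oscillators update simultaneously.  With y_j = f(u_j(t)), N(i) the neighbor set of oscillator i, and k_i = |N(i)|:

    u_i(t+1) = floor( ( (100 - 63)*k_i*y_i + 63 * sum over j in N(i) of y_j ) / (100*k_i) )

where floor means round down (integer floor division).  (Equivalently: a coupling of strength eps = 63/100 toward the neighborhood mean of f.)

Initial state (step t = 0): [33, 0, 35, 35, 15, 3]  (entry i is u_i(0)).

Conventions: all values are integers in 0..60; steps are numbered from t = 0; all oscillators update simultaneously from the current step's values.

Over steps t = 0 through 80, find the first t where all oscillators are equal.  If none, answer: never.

Answer: 9
Key observation: Synchronization is absorbing here: once all oscillators are equal they stay equal, and step 9 is the first all-equal step.

Derivation:
t=0: [33, 0, 35, 35, 15, 3]  (not all equal)
t=1: [18, 9, 18, 16, 26, 16]  (not all equal)
t=2: [46, 42, 46, 44, 47, 44]  (not all equal)
t=3: [15, 11, 15, 13, 17, 13]  (not all equal)
t=4: [43, 38, 43, 40, 45, 40]  (not all equal)
t=5: [8, 5, 8, 4, 8, 4]  (not all equal)
t=6: [20, 16, 20, 16, 20, 16]  (not all equal)
t=7: [56, 51, 56, 51, 56, 51]  (not all equal)
t=8: [43, 37, 43, 37, 43, 37]  (not all equal)
t=9: [9, 9, 9, 9, 9, 9]  (all equal)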